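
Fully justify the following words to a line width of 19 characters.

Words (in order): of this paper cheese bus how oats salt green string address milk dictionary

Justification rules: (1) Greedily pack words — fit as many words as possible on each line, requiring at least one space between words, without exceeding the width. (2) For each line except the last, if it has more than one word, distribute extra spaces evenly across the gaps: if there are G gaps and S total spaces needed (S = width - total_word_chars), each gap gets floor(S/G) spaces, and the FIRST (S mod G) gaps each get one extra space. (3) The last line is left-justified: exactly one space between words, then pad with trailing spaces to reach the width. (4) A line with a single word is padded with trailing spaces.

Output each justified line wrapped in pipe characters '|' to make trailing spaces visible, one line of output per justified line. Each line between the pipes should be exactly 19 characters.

Answer: |of    this    paper|
|cheese bus how oats|
|salt  green  string|
|address        milk|
|dictionary         |

Derivation:
Line 1: ['of', 'this', 'paper'] (min_width=13, slack=6)
Line 2: ['cheese', 'bus', 'how', 'oats'] (min_width=19, slack=0)
Line 3: ['salt', 'green', 'string'] (min_width=17, slack=2)
Line 4: ['address', 'milk'] (min_width=12, slack=7)
Line 5: ['dictionary'] (min_width=10, slack=9)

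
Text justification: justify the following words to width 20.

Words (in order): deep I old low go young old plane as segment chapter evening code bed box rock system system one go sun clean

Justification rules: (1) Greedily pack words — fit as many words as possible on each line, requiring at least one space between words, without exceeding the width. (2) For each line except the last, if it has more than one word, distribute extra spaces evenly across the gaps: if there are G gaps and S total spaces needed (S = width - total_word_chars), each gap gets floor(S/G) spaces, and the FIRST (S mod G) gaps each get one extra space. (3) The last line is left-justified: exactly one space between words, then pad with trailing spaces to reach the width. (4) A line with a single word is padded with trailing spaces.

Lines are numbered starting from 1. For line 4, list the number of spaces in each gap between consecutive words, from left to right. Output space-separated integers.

Line 1: ['deep', 'I', 'old', 'low', 'go'] (min_width=17, slack=3)
Line 2: ['young', 'old', 'plane', 'as'] (min_width=18, slack=2)
Line 3: ['segment', 'chapter'] (min_width=15, slack=5)
Line 4: ['evening', 'code', 'bed', 'box'] (min_width=20, slack=0)
Line 5: ['rock', 'system', 'system'] (min_width=18, slack=2)
Line 6: ['one', 'go', 'sun', 'clean'] (min_width=16, slack=4)

Answer: 1 1 1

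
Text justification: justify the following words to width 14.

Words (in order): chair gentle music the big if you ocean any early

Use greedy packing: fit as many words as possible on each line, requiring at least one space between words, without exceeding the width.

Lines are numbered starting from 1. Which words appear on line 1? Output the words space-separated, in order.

Answer: chair gentle

Derivation:
Line 1: ['chair', 'gentle'] (min_width=12, slack=2)
Line 2: ['music', 'the', 'big'] (min_width=13, slack=1)
Line 3: ['if', 'you', 'ocean'] (min_width=12, slack=2)
Line 4: ['any', 'early'] (min_width=9, slack=5)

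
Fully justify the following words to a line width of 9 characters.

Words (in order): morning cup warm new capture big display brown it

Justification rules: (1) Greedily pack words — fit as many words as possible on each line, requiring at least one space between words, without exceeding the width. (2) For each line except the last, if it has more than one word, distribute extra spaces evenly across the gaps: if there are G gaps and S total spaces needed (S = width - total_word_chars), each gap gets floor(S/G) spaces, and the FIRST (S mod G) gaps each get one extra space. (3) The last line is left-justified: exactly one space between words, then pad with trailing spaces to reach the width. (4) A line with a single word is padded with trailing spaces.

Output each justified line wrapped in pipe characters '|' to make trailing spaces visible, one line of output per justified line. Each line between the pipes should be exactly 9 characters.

Line 1: ['morning'] (min_width=7, slack=2)
Line 2: ['cup', 'warm'] (min_width=8, slack=1)
Line 3: ['new'] (min_width=3, slack=6)
Line 4: ['capture'] (min_width=7, slack=2)
Line 5: ['big'] (min_width=3, slack=6)
Line 6: ['display'] (min_width=7, slack=2)
Line 7: ['brown', 'it'] (min_width=8, slack=1)

Answer: |morning  |
|cup  warm|
|new      |
|capture  |
|big      |
|display  |
|brown it |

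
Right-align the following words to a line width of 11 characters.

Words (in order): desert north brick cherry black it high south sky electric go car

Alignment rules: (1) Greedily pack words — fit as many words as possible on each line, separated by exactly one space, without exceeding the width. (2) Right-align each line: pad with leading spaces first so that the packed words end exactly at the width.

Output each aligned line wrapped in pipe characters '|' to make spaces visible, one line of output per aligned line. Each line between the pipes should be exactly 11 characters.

Line 1: ['desert'] (min_width=6, slack=5)
Line 2: ['north', 'brick'] (min_width=11, slack=0)
Line 3: ['cherry'] (min_width=6, slack=5)
Line 4: ['black', 'it'] (min_width=8, slack=3)
Line 5: ['high', 'south'] (min_width=10, slack=1)
Line 6: ['sky'] (min_width=3, slack=8)
Line 7: ['electric', 'go'] (min_width=11, slack=0)
Line 8: ['car'] (min_width=3, slack=8)

Answer: |     desert|
|north brick|
|     cherry|
|   black it|
| high south|
|        sky|
|electric go|
|        car|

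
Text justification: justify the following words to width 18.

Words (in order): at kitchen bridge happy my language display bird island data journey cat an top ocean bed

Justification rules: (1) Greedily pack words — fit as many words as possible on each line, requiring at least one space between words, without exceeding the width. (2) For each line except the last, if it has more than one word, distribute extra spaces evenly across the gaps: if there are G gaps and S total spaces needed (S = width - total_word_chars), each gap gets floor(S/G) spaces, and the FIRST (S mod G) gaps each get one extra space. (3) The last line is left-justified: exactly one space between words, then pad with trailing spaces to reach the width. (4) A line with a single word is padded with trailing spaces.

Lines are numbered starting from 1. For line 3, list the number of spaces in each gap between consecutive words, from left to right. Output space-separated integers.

Line 1: ['at', 'kitchen', 'bridge'] (min_width=17, slack=1)
Line 2: ['happy', 'my', 'language'] (min_width=17, slack=1)
Line 3: ['display', 'bird'] (min_width=12, slack=6)
Line 4: ['island', 'data'] (min_width=11, slack=7)
Line 5: ['journey', 'cat', 'an', 'top'] (min_width=18, slack=0)
Line 6: ['ocean', 'bed'] (min_width=9, slack=9)

Answer: 7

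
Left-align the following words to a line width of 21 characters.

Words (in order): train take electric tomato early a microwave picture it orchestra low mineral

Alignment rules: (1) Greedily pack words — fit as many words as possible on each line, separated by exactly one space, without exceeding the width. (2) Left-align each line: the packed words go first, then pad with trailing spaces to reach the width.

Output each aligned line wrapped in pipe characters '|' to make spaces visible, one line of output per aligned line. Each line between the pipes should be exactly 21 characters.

Line 1: ['train', 'take', 'electric'] (min_width=19, slack=2)
Line 2: ['tomato', 'early', 'a'] (min_width=14, slack=7)
Line 3: ['microwave', 'picture', 'it'] (min_width=20, slack=1)
Line 4: ['orchestra', 'low', 'mineral'] (min_width=21, slack=0)

Answer: |train take electric  |
|tomato early a       |
|microwave picture it |
|orchestra low mineral|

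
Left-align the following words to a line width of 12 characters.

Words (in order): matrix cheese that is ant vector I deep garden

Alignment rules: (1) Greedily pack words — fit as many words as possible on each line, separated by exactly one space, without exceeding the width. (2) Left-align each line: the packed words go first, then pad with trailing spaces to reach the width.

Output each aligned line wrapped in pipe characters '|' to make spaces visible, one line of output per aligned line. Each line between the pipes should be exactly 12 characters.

Answer: |matrix      |
|cheese that |
|is ant      |
|vector I    |
|deep garden |

Derivation:
Line 1: ['matrix'] (min_width=6, slack=6)
Line 2: ['cheese', 'that'] (min_width=11, slack=1)
Line 3: ['is', 'ant'] (min_width=6, slack=6)
Line 4: ['vector', 'I'] (min_width=8, slack=4)
Line 5: ['deep', 'garden'] (min_width=11, slack=1)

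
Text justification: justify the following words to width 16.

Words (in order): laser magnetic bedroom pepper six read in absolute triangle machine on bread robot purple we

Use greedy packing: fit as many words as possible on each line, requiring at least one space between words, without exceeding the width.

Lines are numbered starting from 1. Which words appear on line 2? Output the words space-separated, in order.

Line 1: ['laser', 'magnetic'] (min_width=14, slack=2)
Line 2: ['bedroom', 'pepper'] (min_width=14, slack=2)
Line 3: ['six', 'read', 'in'] (min_width=11, slack=5)
Line 4: ['absolute'] (min_width=8, slack=8)
Line 5: ['triangle', 'machine'] (min_width=16, slack=0)
Line 6: ['on', 'bread', 'robot'] (min_width=14, slack=2)
Line 7: ['purple', 'we'] (min_width=9, slack=7)

Answer: bedroom pepper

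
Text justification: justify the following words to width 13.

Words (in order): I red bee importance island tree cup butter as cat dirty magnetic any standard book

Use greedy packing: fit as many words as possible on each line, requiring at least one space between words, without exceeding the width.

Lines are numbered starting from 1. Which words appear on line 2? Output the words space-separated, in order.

Answer: importance

Derivation:
Line 1: ['I', 'red', 'bee'] (min_width=9, slack=4)
Line 2: ['importance'] (min_width=10, slack=3)
Line 3: ['island', 'tree'] (min_width=11, slack=2)
Line 4: ['cup', 'butter', 'as'] (min_width=13, slack=0)
Line 5: ['cat', 'dirty'] (min_width=9, slack=4)
Line 6: ['magnetic', 'any'] (min_width=12, slack=1)
Line 7: ['standard', 'book'] (min_width=13, slack=0)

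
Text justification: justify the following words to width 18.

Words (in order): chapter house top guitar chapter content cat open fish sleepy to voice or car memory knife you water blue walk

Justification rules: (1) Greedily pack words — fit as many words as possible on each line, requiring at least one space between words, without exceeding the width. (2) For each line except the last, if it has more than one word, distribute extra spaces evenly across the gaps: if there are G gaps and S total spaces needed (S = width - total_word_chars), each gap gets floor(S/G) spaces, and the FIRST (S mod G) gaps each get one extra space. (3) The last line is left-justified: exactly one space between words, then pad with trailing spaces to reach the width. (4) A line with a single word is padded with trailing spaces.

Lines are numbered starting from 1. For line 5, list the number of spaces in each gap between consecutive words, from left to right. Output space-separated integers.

Line 1: ['chapter', 'house', 'top'] (min_width=17, slack=1)
Line 2: ['guitar', 'chapter'] (min_width=14, slack=4)
Line 3: ['content', 'cat', 'open'] (min_width=16, slack=2)
Line 4: ['fish', 'sleepy', 'to'] (min_width=14, slack=4)
Line 5: ['voice', 'or', 'car'] (min_width=12, slack=6)
Line 6: ['memory', 'knife', 'you'] (min_width=16, slack=2)
Line 7: ['water', 'blue', 'walk'] (min_width=15, slack=3)

Answer: 4 4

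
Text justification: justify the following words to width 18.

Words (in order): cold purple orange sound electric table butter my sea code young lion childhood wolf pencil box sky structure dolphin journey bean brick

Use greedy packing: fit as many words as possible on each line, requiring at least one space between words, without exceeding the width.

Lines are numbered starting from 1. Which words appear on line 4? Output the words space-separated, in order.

Answer: sea code young

Derivation:
Line 1: ['cold', 'purple', 'orange'] (min_width=18, slack=0)
Line 2: ['sound', 'electric'] (min_width=14, slack=4)
Line 3: ['table', 'butter', 'my'] (min_width=15, slack=3)
Line 4: ['sea', 'code', 'young'] (min_width=14, slack=4)
Line 5: ['lion', 'childhood'] (min_width=14, slack=4)
Line 6: ['wolf', 'pencil', 'box'] (min_width=15, slack=3)
Line 7: ['sky', 'structure'] (min_width=13, slack=5)
Line 8: ['dolphin', 'journey'] (min_width=15, slack=3)
Line 9: ['bean', 'brick'] (min_width=10, slack=8)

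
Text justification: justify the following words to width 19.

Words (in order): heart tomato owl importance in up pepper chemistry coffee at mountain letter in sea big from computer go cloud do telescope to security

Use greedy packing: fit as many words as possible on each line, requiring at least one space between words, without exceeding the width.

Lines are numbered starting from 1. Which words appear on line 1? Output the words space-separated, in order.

Line 1: ['heart', 'tomato', 'owl'] (min_width=16, slack=3)
Line 2: ['importance', 'in', 'up'] (min_width=16, slack=3)
Line 3: ['pepper', 'chemistry'] (min_width=16, slack=3)
Line 4: ['coffee', 'at', 'mountain'] (min_width=18, slack=1)
Line 5: ['letter', 'in', 'sea', 'big'] (min_width=17, slack=2)
Line 6: ['from', 'computer', 'go'] (min_width=16, slack=3)
Line 7: ['cloud', 'do', 'telescope'] (min_width=18, slack=1)
Line 8: ['to', 'security'] (min_width=11, slack=8)

Answer: heart tomato owl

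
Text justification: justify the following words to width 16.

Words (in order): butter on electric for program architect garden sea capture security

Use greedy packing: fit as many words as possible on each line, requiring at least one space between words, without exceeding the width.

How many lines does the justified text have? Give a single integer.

Answer: 6

Derivation:
Line 1: ['butter', 'on'] (min_width=9, slack=7)
Line 2: ['electric', 'for'] (min_width=12, slack=4)
Line 3: ['program'] (min_width=7, slack=9)
Line 4: ['architect', 'garden'] (min_width=16, slack=0)
Line 5: ['sea', 'capture'] (min_width=11, slack=5)
Line 6: ['security'] (min_width=8, slack=8)
Total lines: 6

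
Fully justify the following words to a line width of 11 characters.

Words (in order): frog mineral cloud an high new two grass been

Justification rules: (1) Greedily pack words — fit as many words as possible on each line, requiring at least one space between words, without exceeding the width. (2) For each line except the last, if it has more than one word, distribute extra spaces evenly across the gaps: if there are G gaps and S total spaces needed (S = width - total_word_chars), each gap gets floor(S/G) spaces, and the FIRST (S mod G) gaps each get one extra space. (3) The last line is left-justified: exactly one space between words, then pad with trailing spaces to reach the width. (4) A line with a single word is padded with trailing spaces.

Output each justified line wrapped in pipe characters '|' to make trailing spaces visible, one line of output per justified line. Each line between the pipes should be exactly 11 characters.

Answer: |frog       |
|mineral    |
|cloud    an|
|high    new|
|two   grass|
|been       |

Derivation:
Line 1: ['frog'] (min_width=4, slack=7)
Line 2: ['mineral'] (min_width=7, slack=4)
Line 3: ['cloud', 'an'] (min_width=8, slack=3)
Line 4: ['high', 'new'] (min_width=8, slack=3)
Line 5: ['two', 'grass'] (min_width=9, slack=2)
Line 6: ['been'] (min_width=4, slack=7)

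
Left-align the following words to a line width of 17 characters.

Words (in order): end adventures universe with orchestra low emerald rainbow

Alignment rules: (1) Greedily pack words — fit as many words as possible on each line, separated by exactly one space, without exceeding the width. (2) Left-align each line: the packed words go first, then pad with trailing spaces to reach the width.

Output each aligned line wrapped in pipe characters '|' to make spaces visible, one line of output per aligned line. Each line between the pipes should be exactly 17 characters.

Line 1: ['end', 'adventures'] (min_width=14, slack=3)
Line 2: ['universe', 'with'] (min_width=13, slack=4)
Line 3: ['orchestra', 'low'] (min_width=13, slack=4)
Line 4: ['emerald', 'rainbow'] (min_width=15, slack=2)

Answer: |end adventures   |
|universe with    |
|orchestra low    |
|emerald rainbow  |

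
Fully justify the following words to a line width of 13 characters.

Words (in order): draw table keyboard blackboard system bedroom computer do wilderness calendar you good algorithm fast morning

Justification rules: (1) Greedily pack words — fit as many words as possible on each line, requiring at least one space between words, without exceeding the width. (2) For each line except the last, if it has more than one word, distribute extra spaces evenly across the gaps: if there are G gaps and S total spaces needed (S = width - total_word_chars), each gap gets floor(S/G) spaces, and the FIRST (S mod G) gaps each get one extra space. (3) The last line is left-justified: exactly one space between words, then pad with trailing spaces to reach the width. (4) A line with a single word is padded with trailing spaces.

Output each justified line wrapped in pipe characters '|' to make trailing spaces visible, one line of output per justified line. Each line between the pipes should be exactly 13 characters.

Line 1: ['draw', 'table'] (min_width=10, slack=3)
Line 2: ['keyboard'] (min_width=8, slack=5)
Line 3: ['blackboard'] (min_width=10, slack=3)
Line 4: ['system'] (min_width=6, slack=7)
Line 5: ['bedroom'] (min_width=7, slack=6)
Line 6: ['computer', 'do'] (min_width=11, slack=2)
Line 7: ['wilderness'] (min_width=10, slack=3)
Line 8: ['calendar', 'you'] (min_width=12, slack=1)
Line 9: ['good'] (min_width=4, slack=9)
Line 10: ['algorithm'] (min_width=9, slack=4)
Line 11: ['fast', 'morning'] (min_width=12, slack=1)

Answer: |draw    table|
|keyboard     |
|blackboard   |
|system       |
|bedroom      |
|computer   do|
|wilderness   |
|calendar  you|
|good         |
|algorithm    |
|fast morning |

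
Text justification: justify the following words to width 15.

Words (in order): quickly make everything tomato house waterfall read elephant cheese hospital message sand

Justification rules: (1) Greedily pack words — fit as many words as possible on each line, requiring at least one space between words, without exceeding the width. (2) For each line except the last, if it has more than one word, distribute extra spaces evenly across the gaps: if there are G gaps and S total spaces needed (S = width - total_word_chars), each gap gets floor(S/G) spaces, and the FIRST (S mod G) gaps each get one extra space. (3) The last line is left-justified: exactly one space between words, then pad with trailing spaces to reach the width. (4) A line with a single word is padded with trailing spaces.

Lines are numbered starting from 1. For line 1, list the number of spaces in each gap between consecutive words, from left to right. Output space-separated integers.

Line 1: ['quickly', 'make'] (min_width=12, slack=3)
Line 2: ['everything'] (min_width=10, slack=5)
Line 3: ['tomato', 'house'] (min_width=12, slack=3)
Line 4: ['waterfall', 'read'] (min_width=14, slack=1)
Line 5: ['elephant', 'cheese'] (min_width=15, slack=0)
Line 6: ['hospital'] (min_width=8, slack=7)
Line 7: ['message', 'sand'] (min_width=12, slack=3)

Answer: 4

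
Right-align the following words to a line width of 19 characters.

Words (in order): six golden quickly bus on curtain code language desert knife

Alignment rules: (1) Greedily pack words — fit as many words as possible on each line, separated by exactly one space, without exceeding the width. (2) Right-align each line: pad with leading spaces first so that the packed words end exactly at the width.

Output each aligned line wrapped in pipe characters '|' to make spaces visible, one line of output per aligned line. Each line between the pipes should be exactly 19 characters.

Answer: | six golden quickly|
|bus on curtain code|
|    language desert|
|              knife|

Derivation:
Line 1: ['six', 'golden', 'quickly'] (min_width=18, slack=1)
Line 2: ['bus', 'on', 'curtain', 'code'] (min_width=19, slack=0)
Line 3: ['language', 'desert'] (min_width=15, slack=4)
Line 4: ['knife'] (min_width=5, slack=14)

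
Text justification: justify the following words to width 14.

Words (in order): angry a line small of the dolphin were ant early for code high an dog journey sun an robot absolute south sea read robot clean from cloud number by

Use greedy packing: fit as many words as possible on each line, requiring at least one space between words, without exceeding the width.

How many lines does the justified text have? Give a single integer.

Answer: 12

Derivation:
Line 1: ['angry', 'a', 'line'] (min_width=12, slack=2)
Line 2: ['small', 'of', 'the'] (min_width=12, slack=2)
Line 3: ['dolphin', 'were'] (min_width=12, slack=2)
Line 4: ['ant', 'early', 'for'] (min_width=13, slack=1)
Line 5: ['code', 'high', 'an'] (min_width=12, slack=2)
Line 6: ['dog', 'journey'] (min_width=11, slack=3)
Line 7: ['sun', 'an', 'robot'] (min_width=12, slack=2)
Line 8: ['absolute', 'south'] (min_width=14, slack=0)
Line 9: ['sea', 'read', 'robot'] (min_width=14, slack=0)
Line 10: ['clean', 'from'] (min_width=10, slack=4)
Line 11: ['cloud', 'number'] (min_width=12, slack=2)
Line 12: ['by'] (min_width=2, slack=12)
Total lines: 12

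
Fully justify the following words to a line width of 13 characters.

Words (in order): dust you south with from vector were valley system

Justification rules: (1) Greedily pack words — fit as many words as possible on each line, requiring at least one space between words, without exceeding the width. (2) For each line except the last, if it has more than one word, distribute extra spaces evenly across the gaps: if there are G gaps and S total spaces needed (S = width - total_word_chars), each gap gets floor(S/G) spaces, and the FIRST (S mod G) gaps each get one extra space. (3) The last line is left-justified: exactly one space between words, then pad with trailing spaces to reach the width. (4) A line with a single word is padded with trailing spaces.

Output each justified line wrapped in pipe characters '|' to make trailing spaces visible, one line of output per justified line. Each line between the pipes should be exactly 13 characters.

Line 1: ['dust', 'you'] (min_width=8, slack=5)
Line 2: ['south', 'with'] (min_width=10, slack=3)
Line 3: ['from', 'vector'] (min_width=11, slack=2)
Line 4: ['were', 'valley'] (min_width=11, slack=2)
Line 5: ['system'] (min_width=6, slack=7)

Answer: |dust      you|
|south    with|
|from   vector|
|were   valley|
|system       |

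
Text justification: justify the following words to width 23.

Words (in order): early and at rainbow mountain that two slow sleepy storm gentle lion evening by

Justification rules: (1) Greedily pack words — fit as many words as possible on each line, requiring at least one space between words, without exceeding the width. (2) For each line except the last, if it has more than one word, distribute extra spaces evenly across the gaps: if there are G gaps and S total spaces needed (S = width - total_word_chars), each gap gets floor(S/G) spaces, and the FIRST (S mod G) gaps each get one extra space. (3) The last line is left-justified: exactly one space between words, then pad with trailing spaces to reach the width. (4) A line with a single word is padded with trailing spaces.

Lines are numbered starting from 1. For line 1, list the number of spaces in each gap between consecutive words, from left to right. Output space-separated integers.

Answer: 2 2 2

Derivation:
Line 1: ['early', 'and', 'at', 'rainbow'] (min_width=20, slack=3)
Line 2: ['mountain', 'that', 'two', 'slow'] (min_width=22, slack=1)
Line 3: ['sleepy', 'storm', 'gentle'] (min_width=19, slack=4)
Line 4: ['lion', 'evening', 'by'] (min_width=15, slack=8)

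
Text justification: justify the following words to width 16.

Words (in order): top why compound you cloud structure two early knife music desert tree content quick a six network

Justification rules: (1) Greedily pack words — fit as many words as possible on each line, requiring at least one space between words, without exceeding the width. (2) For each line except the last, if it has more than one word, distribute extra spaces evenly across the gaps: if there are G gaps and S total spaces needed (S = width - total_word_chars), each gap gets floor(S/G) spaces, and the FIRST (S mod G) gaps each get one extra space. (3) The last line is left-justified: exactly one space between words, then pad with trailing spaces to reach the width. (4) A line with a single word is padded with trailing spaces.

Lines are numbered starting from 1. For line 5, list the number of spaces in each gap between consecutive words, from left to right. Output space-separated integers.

Line 1: ['top', 'why', 'compound'] (min_width=16, slack=0)
Line 2: ['you', 'cloud'] (min_width=9, slack=7)
Line 3: ['structure', 'two'] (min_width=13, slack=3)
Line 4: ['early', 'knife'] (min_width=11, slack=5)
Line 5: ['music', 'desert'] (min_width=12, slack=4)
Line 6: ['tree', 'content'] (min_width=12, slack=4)
Line 7: ['quick', 'a', 'six'] (min_width=11, slack=5)
Line 8: ['network'] (min_width=7, slack=9)

Answer: 5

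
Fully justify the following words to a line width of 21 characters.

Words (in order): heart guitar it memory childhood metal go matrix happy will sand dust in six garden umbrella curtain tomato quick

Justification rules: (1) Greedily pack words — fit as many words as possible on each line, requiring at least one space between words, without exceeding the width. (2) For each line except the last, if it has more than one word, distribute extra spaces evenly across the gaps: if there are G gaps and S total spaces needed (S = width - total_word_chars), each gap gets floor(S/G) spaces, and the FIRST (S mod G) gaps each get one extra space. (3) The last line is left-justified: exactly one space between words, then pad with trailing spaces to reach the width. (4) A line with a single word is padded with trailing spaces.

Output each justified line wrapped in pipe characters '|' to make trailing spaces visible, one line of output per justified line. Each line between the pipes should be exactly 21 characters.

Answer: |heart    guitar    it|
|memory      childhood|
|metal go matrix happy|
|will sand dust in six|
|garden       umbrella|
|curtain tomato quick |

Derivation:
Line 1: ['heart', 'guitar', 'it'] (min_width=15, slack=6)
Line 2: ['memory', 'childhood'] (min_width=16, slack=5)
Line 3: ['metal', 'go', 'matrix', 'happy'] (min_width=21, slack=0)
Line 4: ['will', 'sand', 'dust', 'in', 'six'] (min_width=21, slack=0)
Line 5: ['garden', 'umbrella'] (min_width=15, slack=6)
Line 6: ['curtain', 'tomato', 'quick'] (min_width=20, slack=1)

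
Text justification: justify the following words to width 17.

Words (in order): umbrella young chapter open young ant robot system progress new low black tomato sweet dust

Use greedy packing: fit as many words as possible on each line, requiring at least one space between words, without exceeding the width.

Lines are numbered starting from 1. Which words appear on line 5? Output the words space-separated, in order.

Answer: new low black

Derivation:
Line 1: ['umbrella', 'young'] (min_width=14, slack=3)
Line 2: ['chapter', 'open'] (min_width=12, slack=5)
Line 3: ['young', 'ant', 'robot'] (min_width=15, slack=2)
Line 4: ['system', 'progress'] (min_width=15, slack=2)
Line 5: ['new', 'low', 'black'] (min_width=13, slack=4)
Line 6: ['tomato', 'sweet', 'dust'] (min_width=17, slack=0)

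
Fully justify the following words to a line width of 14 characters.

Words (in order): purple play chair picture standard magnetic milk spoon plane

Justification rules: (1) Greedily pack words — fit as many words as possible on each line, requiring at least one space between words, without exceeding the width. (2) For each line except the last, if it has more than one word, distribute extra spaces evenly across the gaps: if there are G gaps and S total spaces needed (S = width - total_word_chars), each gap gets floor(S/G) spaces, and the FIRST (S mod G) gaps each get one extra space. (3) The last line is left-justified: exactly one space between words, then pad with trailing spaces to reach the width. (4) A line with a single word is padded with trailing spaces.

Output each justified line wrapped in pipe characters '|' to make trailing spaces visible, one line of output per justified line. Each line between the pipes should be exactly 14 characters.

Line 1: ['purple', 'play'] (min_width=11, slack=3)
Line 2: ['chair', 'picture'] (min_width=13, slack=1)
Line 3: ['standard'] (min_width=8, slack=6)
Line 4: ['magnetic', 'milk'] (min_width=13, slack=1)
Line 5: ['spoon', 'plane'] (min_width=11, slack=3)

Answer: |purple    play|
|chair  picture|
|standard      |
|magnetic  milk|
|spoon plane   |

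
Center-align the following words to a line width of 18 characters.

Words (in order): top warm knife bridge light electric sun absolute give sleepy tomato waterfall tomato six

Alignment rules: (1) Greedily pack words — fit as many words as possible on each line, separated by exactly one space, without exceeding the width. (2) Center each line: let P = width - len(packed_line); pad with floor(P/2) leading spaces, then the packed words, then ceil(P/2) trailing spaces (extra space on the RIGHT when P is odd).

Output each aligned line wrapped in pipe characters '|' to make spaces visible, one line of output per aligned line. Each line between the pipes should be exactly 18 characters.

Answer: |  top warm knife  |
|   bridge light   |
|   electric sun   |
|  absolute give   |
|  sleepy tomato   |
| waterfall tomato |
|       six        |

Derivation:
Line 1: ['top', 'warm', 'knife'] (min_width=14, slack=4)
Line 2: ['bridge', 'light'] (min_width=12, slack=6)
Line 3: ['electric', 'sun'] (min_width=12, slack=6)
Line 4: ['absolute', 'give'] (min_width=13, slack=5)
Line 5: ['sleepy', 'tomato'] (min_width=13, slack=5)
Line 6: ['waterfall', 'tomato'] (min_width=16, slack=2)
Line 7: ['six'] (min_width=3, slack=15)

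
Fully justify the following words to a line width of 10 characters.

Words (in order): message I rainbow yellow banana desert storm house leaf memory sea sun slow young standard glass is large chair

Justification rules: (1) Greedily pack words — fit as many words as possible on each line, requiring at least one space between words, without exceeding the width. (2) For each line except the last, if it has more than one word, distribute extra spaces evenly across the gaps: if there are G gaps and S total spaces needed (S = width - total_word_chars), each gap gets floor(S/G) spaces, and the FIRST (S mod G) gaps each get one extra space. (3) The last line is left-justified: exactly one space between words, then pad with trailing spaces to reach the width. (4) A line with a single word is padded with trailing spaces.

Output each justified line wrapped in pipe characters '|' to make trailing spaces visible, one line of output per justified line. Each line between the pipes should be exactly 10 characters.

Answer: |message  I|
|rainbow   |
|yellow    |
|banana    |
|desert    |
|storm     |
|house leaf|
|memory sea|
|sun   slow|
|young     |
|standard  |
|glass   is|
|large     |
|chair     |

Derivation:
Line 1: ['message', 'I'] (min_width=9, slack=1)
Line 2: ['rainbow'] (min_width=7, slack=3)
Line 3: ['yellow'] (min_width=6, slack=4)
Line 4: ['banana'] (min_width=6, slack=4)
Line 5: ['desert'] (min_width=6, slack=4)
Line 6: ['storm'] (min_width=5, slack=5)
Line 7: ['house', 'leaf'] (min_width=10, slack=0)
Line 8: ['memory', 'sea'] (min_width=10, slack=0)
Line 9: ['sun', 'slow'] (min_width=8, slack=2)
Line 10: ['young'] (min_width=5, slack=5)
Line 11: ['standard'] (min_width=8, slack=2)
Line 12: ['glass', 'is'] (min_width=8, slack=2)
Line 13: ['large'] (min_width=5, slack=5)
Line 14: ['chair'] (min_width=5, slack=5)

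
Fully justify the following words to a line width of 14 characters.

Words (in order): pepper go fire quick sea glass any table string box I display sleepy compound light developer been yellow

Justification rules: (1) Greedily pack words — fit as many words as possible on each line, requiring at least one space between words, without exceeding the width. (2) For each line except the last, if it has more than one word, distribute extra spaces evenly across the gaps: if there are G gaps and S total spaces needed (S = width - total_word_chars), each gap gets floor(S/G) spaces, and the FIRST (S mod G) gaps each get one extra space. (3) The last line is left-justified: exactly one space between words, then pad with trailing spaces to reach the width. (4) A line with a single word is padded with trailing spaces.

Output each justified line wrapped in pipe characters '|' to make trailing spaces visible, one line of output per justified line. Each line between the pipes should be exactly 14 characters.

Line 1: ['pepper', 'go', 'fire'] (min_width=14, slack=0)
Line 2: ['quick', 'sea'] (min_width=9, slack=5)
Line 3: ['glass', 'any'] (min_width=9, slack=5)
Line 4: ['table', 'string'] (min_width=12, slack=2)
Line 5: ['box', 'I', 'display'] (min_width=13, slack=1)
Line 6: ['sleepy'] (min_width=6, slack=8)
Line 7: ['compound', 'light'] (min_width=14, slack=0)
Line 8: ['developer', 'been'] (min_width=14, slack=0)
Line 9: ['yellow'] (min_width=6, slack=8)

Answer: |pepper go fire|
|quick      sea|
|glass      any|
|table   string|
|box  I display|
|sleepy        |
|compound light|
|developer been|
|yellow        |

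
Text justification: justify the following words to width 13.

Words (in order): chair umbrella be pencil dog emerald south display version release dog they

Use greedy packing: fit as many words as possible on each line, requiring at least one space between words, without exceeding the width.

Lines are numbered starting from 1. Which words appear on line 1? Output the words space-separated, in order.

Line 1: ['chair'] (min_width=5, slack=8)
Line 2: ['umbrella', 'be'] (min_width=11, slack=2)
Line 3: ['pencil', 'dog'] (min_width=10, slack=3)
Line 4: ['emerald', 'south'] (min_width=13, slack=0)
Line 5: ['display'] (min_width=7, slack=6)
Line 6: ['version'] (min_width=7, slack=6)
Line 7: ['release', 'dog'] (min_width=11, slack=2)
Line 8: ['they'] (min_width=4, slack=9)

Answer: chair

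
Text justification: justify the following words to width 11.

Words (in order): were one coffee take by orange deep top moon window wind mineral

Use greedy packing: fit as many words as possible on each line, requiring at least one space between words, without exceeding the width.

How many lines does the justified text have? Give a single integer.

Answer: 7

Derivation:
Line 1: ['were', 'one'] (min_width=8, slack=3)
Line 2: ['coffee', 'take'] (min_width=11, slack=0)
Line 3: ['by', 'orange'] (min_width=9, slack=2)
Line 4: ['deep', 'top'] (min_width=8, slack=3)
Line 5: ['moon', 'window'] (min_width=11, slack=0)
Line 6: ['wind'] (min_width=4, slack=7)
Line 7: ['mineral'] (min_width=7, slack=4)
Total lines: 7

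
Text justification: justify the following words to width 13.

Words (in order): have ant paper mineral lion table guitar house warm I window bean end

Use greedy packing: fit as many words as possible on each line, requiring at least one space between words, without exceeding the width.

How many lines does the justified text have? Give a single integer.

Line 1: ['have', 'ant'] (min_width=8, slack=5)
Line 2: ['paper', 'mineral'] (min_width=13, slack=0)
Line 3: ['lion', 'table'] (min_width=10, slack=3)
Line 4: ['guitar', 'house'] (min_width=12, slack=1)
Line 5: ['warm', 'I', 'window'] (min_width=13, slack=0)
Line 6: ['bean', 'end'] (min_width=8, slack=5)
Total lines: 6

Answer: 6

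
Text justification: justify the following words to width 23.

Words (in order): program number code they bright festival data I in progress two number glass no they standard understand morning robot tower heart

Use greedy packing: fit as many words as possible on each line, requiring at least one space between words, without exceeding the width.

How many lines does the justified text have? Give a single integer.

Line 1: ['program', 'number', 'code'] (min_width=19, slack=4)
Line 2: ['they', 'bright', 'festival'] (min_width=20, slack=3)
Line 3: ['data', 'I', 'in', 'progress', 'two'] (min_width=22, slack=1)
Line 4: ['number', 'glass', 'no', 'they'] (min_width=20, slack=3)
Line 5: ['standard', 'understand'] (min_width=19, slack=4)
Line 6: ['morning', 'robot', 'tower'] (min_width=19, slack=4)
Line 7: ['heart'] (min_width=5, slack=18)
Total lines: 7

Answer: 7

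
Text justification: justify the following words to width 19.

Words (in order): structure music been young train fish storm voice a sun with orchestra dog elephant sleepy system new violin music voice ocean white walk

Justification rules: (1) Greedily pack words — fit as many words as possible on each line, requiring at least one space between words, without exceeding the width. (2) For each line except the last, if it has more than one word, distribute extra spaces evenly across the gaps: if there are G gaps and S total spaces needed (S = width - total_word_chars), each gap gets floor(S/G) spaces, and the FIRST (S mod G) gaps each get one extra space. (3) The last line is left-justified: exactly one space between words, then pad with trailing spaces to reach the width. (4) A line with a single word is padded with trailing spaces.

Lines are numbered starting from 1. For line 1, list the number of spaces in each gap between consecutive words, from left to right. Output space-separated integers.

Line 1: ['structure', 'music'] (min_width=15, slack=4)
Line 2: ['been', 'young', 'train'] (min_width=16, slack=3)
Line 3: ['fish', 'storm', 'voice', 'a'] (min_width=18, slack=1)
Line 4: ['sun', 'with', 'orchestra'] (min_width=18, slack=1)
Line 5: ['dog', 'elephant', 'sleepy'] (min_width=19, slack=0)
Line 6: ['system', 'new', 'violin'] (min_width=17, slack=2)
Line 7: ['music', 'voice', 'ocean'] (min_width=17, slack=2)
Line 8: ['white', 'walk'] (min_width=10, slack=9)

Answer: 5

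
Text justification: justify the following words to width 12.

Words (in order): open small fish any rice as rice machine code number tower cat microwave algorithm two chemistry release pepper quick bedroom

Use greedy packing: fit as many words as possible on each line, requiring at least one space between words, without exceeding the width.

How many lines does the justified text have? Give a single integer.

Answer: 13

Derivation:
Line 1: ['open', 'small'] (min_width=10, slack=2)
Line 2: ['fish', 'any'] (min_width=8, slack=4)
Line 3: ['rice', 'as', 'rice'] (min_width=12, slack=0)
Line 4: ['machine', 'code'] (min_width=12, slack=0)
Line 5: ['number', 'tower'] (min_width=12, slack=0)
Line 6: ['cat'] (min_width=3, slack=9)
Line 7: ['microwave'] (min_width=9, slack=3)
Line 8: ['algorithm'] (min_width=9, slack=3)
Line 9: ['two'] (min_width=3, slack=9)
Line 10: ['chemistry'] (min_width=9, slack=3)
Line 11: ['release'] (min_width=7, slack=5)
Line 12: ['pepper', 'quick'] (min_width=12, slack=0)
Line 13: ['bedroom'] (min_width=7, slack=5)
Total lines: 13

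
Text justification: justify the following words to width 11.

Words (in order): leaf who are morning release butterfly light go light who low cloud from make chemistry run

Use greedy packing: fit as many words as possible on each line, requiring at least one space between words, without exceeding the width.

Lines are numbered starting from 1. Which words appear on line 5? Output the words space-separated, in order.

Answer: light go

Derivation:
Line 1: ['leaf', 'who'] (min_width=8, slack=3)
Line 2: ['are', 'morning'] (min_width=11, slack=0)
Line 3: ['release'] (min_width=7, slack=4)
Line 4: ['butterfly'] (min_width=9, slack=2)
Line 5: ['light', 'go'] (min_width=8, slack=3)
Line 6: ['light', 'who'] (min_width=9, slack=2)
Line 7: ['low', 'cloud'] (min_width=9, slack=2)
Line 8: ['from', 'make'] (min_width=9, slack=2)
Line 9: ['chemistry'] (min_width=9, slack=2)
Line 10: ['run'] (min_width=3, slack=8)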